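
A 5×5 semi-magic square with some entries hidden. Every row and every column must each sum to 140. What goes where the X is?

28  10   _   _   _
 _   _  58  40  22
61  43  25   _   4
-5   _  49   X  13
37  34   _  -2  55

From row 3, 140 − (61 + 43 + 25 + 4) gives (3,4) = 7.
Row 5 must total 140; the given cells sum to 124, so (5,3) = 16.
Column 1 must total 140; the given cells sum to 121, so (2,1) = 19.
Column 3: 58 + 25 + 49 + 16 + ? = 140, so (1,3) = -8.
Column 5: 22 + 4 + 13 + 55 + ? = 140, so (1,5) = 46.
The remaining cell in row 1 is (1,4) = 140 − 76 = 64.
Row 2: 19 + 58 + 40 + 22 + ? = 140, so (2,2) = 1.
From column 2, 140 − (10 + 1 + 43 + 34) gives (4,2) = 52.
The remaining cell in column 4 is (4,4) = 140 − 109 = 31.

31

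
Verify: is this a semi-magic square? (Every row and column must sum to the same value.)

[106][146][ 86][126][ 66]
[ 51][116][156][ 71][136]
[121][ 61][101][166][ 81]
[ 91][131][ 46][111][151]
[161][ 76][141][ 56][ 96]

Yes

Row 1: 106 + 146 + 86 + 126 + 66 = 530.
Row 2: 51 + 116 + 156 + 71 + 136 = 530.
Row 3: 121 + 61 + 101 + 166 + 81 = 530.
Row 4: 91 + 131 + 46 + 111 + 151 = 530.
Row 5: 161 + 76 + 141 + 56 + 96 = 530.
Column 1: 106 + 51 + 121 + 91 + 161 = 530.
Column 2: 146 + 116 + 61 + 131 + 76 = 530.
Column 3: 86 + 156 + 101 + 46 + 141 = 530.
Column 4: 126 + 71 + 166 + 111 + 56 = 530.
Column 5: 66 + 136 + 81 + 151 + 96 = 530.
All lines sum to 530.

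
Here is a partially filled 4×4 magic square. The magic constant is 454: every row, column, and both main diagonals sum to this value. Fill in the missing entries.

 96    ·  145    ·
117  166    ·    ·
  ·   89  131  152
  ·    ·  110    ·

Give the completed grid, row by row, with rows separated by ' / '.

96 75 145 138 / 117 166 68 103 / 82 89 131 152 / 159 124 110 61

The remaining cell in row 3 is (3,1) = 454 − 372 = 82.
Column 1: 96 + 117 + 82 + ? = 454, so (4,1) = 159.
Column 3: 145 + 131 + 110 + ? = 454, so (2,3) = 68.
Main diagonal needs 454; the known cells sum to 393, so (4,4) = 61.
From anti-diagonal, 454 − (68 + 89 + 159) gives (1,4) = 138.
From row 1, 454 − (96 + 145 + 138) gives (1,2) = 75.
The remaining cell in row 2 is (2,4) = 454 − 351 = 103.
Row 4: 159 + 110 + 61 + ? = 454, so (4,2) = 124.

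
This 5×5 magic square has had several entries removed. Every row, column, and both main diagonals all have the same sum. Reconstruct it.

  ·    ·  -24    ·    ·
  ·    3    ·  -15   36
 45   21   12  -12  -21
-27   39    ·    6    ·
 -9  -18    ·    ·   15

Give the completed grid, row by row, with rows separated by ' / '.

Row 3 is already complete: 45 + 21 + 12 + -12 + -21 = 45, so that is the magic constant.
Column 2 needs 45; the known cells sum to 45, so (1,2) = 0.
Main diagonal: 3 + 12 + 6 + 15 + ? = 45, so (1,1) = 9.
The remaining cell in anti-diagonal is (1,5) = 45 − 27 = 18.
Row 1 needs 45; the known cells sum to 3, so (1,4) = 42.
Column 1 must total 45; the given cells sum to 18, so (2,1) = 27.
Column 4: 42 + (-15) + (-12) + 6 + ? = 45, so (5,4) = 24.
Column 5 must total 45; the given cells sum to 48, so (4,5) = -3.
Row 2 needs 45; the known cells sum to 51, so (2,3) = -6.
Row 4: -27 + 39 + 6 + (-3) + ? = 45, so (4,3) = 30.
Row 5 needs 45; the known cells sum to 12, so (5,3) = 33.

9 0 -24 42 18 / 27 3 -6 -15 36 / 45 21 12 -12 -21 / -27 39 30 6 -3 / -9 -18 33 24 15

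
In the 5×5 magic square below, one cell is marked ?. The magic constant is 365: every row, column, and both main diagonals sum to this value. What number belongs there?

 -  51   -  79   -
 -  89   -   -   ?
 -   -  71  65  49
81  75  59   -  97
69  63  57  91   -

Row 4: 81 + 75 + 59 + 97 + ? = 365, so (4,4) = 53.
Row 5 must total 365; the given cells sum to 280, so (5,5) = 85.
Column 2: 51 + 89 + 75 + 63 + ? = 365, so (3,2) = 87.
Column 4 must total 365; the given cells sum to 288, so (2,4) = 77.
The remaining cell in main diagonal is (1,1) = 365 − 298 = 67.
Anti-diagonal needs 365; the known cells sum to 292, so (1,5) = 73.
The remaining cell in row 1 is (1,3) = 365 − 270 = 95.
The remaining cell in row 3 is (3,1) = 365 − 272 = 93.
From column 1, 365 − (67 + 93 + 81 + 69) gives (2,1) = 55.
Using column 3: 95 + 71 + 59 + 57 + ? → (2,3) = 365 − 282 = 83.
Column 5: 73 + 49 + 97 + 85 + ? = 365, so (2,5) = 61.

61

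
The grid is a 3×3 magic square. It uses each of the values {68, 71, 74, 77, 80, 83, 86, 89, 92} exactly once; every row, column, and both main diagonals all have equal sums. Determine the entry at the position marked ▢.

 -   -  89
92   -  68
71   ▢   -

86

The 9 entries sum to 720, so each line sums to 720/3 = 240.
Using row 2: 92 + 68 + ? → (2,2) = 240 − 160 = 80.
Column 1 must total 240; the given cells sum to 163, so (1,1) = 77.
From column 3, 240 − (89 + 68) gives (3,3) = 83.
Row 1 needs 240; the known cells sum to 166, so (1,2) = 74.
Row 3: 71 + 83 + ? = 240, so (3,2) = 86.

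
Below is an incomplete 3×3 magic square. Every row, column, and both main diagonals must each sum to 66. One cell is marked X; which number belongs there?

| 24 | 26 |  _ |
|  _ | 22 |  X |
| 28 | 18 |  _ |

30

The remaining cell in row 1 is (1,3) = 66 − 50 = 16.
The remaining cell in row 3 is (3,3) = 66 − 46 = 20.
Column 1: 24 + 28 + ? = 66, so (2,1) = 14.
From column 3, 66 − (16 + 20) gives (2,3) = 30.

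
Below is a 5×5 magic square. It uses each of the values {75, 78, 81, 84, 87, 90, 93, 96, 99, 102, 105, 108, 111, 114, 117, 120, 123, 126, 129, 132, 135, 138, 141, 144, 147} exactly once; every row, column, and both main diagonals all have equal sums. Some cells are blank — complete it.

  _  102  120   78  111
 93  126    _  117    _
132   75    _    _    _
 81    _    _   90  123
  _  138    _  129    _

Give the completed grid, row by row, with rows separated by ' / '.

The 25 entries sum to 2775, so each line sums to 2775/5 = 555.
Row 1: 102 + 120 + 78 + 111 + ? = 555, so (1,1) = 144.
Using column 1: 144 + 93 + 132 + 81 + ? → (5,1) = 555 − 450 = 105.
Column 2 needs 555; the known cells sum to 441, so (4,2) = 114.
Column 4 needs 555; the known cells sum to 414, so (3,4) = 141.
Anti-diagonal: 111 + 117 + 114 + 105 + ? = 555, so (3,3) = 108.
Row 3: 132 + 75 + 108 + 141 + ? = 555, so (3,5) = 99.
Row 4 needs 555; the known cells sum to 408, so (4,3) = 147.
Using main diagonal: 144 + 126 + 108 + 90 + ? → (5,5) = 555 − 468 = 87.
From row 5, 555 − (105 + 138 + 129 + 87) gives (5,3) = 96.
The remaining cell in column 3 is (2,3) = 555 − 471 = 84.
Using column 5: 111 + 99 + 123 + 87 + ? → (2,5) = 555 − 420 = 135.

144 102 120 78 111 / 93 126 84 117 135 / 132 75 108 141 99 / 81 114 147 90 123 / 105 138 96 129 87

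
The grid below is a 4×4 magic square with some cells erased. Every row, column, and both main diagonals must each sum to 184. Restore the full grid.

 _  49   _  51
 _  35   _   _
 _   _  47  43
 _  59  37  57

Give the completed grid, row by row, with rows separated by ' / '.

45 49 39 51 / 55 35 61 33 / 53 41 47 43 / 31 59 37 57

The remaining cell in row 4 is (4,1) = 184 − 153 = 31.
Using column 2: 49 + 35 + 59 + ? → (3,2) = 184 − 143 = 41.
Column 4: 51 + 43 + 57 + ? = 184, so (2,4) = 33.
From main diagonal, 184 − (35 + 47 + 57) gives (1,1) = 45.
From anti-diagonal, 184 − (51 + 41 + 31) gives (2,3) = 61.
Row 1 needs 184; the known cells sum to 145, so (1,3) = 39.
Row 2 needs 184; the known cells sum to 129, so (2,1) = 55.
Using row 3: 41 + 47 + 43 + ? → (3,1) = 184 − 131 = 53.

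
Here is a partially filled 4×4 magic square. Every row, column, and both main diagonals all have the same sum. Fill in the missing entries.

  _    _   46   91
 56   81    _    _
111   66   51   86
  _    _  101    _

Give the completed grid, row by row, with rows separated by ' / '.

Row 3 is already complete: 111 + 66 + 51 + 86 = 314, so that is the magic constant.
Column 3: 46 + 51 + 101 + ? = 314, so (2,3) = 116.
Anti-diagonal needs 314; the known cells sum to 273, so (4,1) = 41.
Using row 2: 56 + 81 + 116 + ? → (2,4) = 314 − 253 = 61.
Column 1 needs 314; the known cells sum to 208, so (1,1) = 106.
Column 4 needs 314; the known cells sum to 238, so (4,4) = 76.
From row 1, 314 − (106 + 46 + 91) gives (1,2) = 71.
Using row 4: 41 + 101 + 76 + ? → (4,2) = 314 − 218 = 96.

106 71 46 91 / 56 81 116 61 / 111 66 51 86 / 41 96 101 76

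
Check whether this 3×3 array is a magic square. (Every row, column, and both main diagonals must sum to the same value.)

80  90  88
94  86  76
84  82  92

No — main diagonal sums to 258 but column 3 sums to 256.

Row 1: 80 + 90 + 88 = 258.
Row 2: 94 + 86 + 76 = 256.
Row 3: 84 + 82 + 92 = 258.
Column 1: 80 + 94 + 84 = 258.
Column 2: 90 + 86 + 82 = 258.
Column 3: 88 + 76 + 92 = 256.
Main diagonal: 80 + 86 + 92 = 258.
Anti-diagonal: 88 + 86 + 84 = 258.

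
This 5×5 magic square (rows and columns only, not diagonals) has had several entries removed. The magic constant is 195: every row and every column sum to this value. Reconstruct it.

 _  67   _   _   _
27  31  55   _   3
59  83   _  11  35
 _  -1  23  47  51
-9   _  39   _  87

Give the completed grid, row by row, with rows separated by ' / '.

Using row 2: 27 + 31 + 55 + 3 + ? → (2,4) = 195 − 116 = 79.
Row 3 needs 195; the known cells sum to 188, so (3,3) = 7.
Row 4 needs 195; the known cells sum to 120, so (4,1) = 75.
Column 1 needs 195; the known cells sum to 152, so (1,1) = 43.
Column 2 needs 195; the known cells sum to 180, so (5,2) = 15.
Column 3 must total 195; the given cells sum to 124, so (1,3) = 71.
Column 5 needs 195; the known cells sum to 176, so (1,5) = 19.
Using row 1: 43 + 67 + 71 + 19 + ? → (1,4) = 195 − 200 = -5.
Row 5 needs 195; the known cells sum to 132, so (5,4) = 63.

43 67 71 -5 19 / 27 31 55 79 3 / 59 83 7 11 35 / 75 -1 23 47 51 / -9 15 39 63 87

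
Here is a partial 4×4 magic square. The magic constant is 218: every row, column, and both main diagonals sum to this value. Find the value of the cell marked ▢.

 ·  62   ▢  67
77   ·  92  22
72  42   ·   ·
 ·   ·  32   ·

37

Row 2 must total 218; the given cells sum to 191, so (2,2) = 27.
Column 2 must total 218; the given cells sum to 131, so (4,2) = 87.
Anti-diagonal needs 218; the known cells sum to 201, so (4,1) = 17.
Row 4: 17 + 87 + 32 + ? = 218, so (4,4) = 82.
Using column 1: 77 + 72 + 17 + ? → (1,1) = 218 − 166 = 52.
From column 4, 218 − (67 + 22 + 82) gives (3,4) = 47.
From main diagonal, 218 − (52 + 27 + 82) gives (3,3) = 57.
The remaining cell in row 1 is (1,3) = 218 − 181 = 37.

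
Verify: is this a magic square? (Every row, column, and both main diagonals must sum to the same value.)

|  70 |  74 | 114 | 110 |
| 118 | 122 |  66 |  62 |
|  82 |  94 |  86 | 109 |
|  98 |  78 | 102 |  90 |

No — row 2 sums to 368 but column 4 sums to 371.

Row 1: 70 + 74 + 114 + 110 = 368.
Row 2: 118 + 122 + 66 + 62 = 368.
Row 3: 82 + 94 + 86 + 109 = 371.
Row 4: 98 + 78 + 102 + 90 = 368.
Column 1: 70 + 118 + 82 + 98 = 368.
Column 2: 74 + 122 + 94 + 78 = 368.
Column 3: 114 + 66 + 86 + 102 = 368.
Column 4: 110 + 62 + 109 + 90 = 371.
Main diagonal: 70 + 122 + 86 + 90 = 368.
Anti-diagonal: 110 + 66 + 94 + 98 = 368.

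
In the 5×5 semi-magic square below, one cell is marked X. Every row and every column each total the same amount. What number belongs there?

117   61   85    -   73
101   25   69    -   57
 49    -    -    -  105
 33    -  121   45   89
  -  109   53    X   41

97

Column 5 is complete and sums to 365; that is the magic constant.
Row 1 must total 365; the given cells sum to 336, so (1,4) = 29.
Row 2 needs 365; the known cells sum to 252, so (2,4) = 113.
Row 4: 33 + 121 + 45 + 89 + ? = 365, so (4,2) = 77.
The remaining cell in column 1 is (5,1) = 365 − 300 = 65.
Column 2 needs 365; the known cells sum to 272, so (3,2) = 93.
Column 3 must total 365; the given cells sum to 328, so (3,3) = 37.
Row 3: 49 + 93 + 37 + 105 + ? = 365, so (3,4) = 81.
Row 5 needs 365; the known cells sum to 268, so (5,4) = 97.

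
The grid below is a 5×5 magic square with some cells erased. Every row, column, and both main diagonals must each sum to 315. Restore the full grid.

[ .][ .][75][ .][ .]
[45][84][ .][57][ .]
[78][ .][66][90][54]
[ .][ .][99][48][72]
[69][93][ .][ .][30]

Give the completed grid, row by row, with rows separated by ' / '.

87 51 75 39 63 / 45 84 33 57 96 / 78 27 66 90 54 / 36 60 99 48 72 / 69 93 42 81 30

From row 3, 315 − (78 + 66 + 90 + 54) gives (3,2) = 27.
Using main diagonal: 84 + 66 + 48 + 30 + ? → (1,1) = 315 − 228 = 87.
Using column 1: 87 + 45 + 78 + 69 + ? → (4,1) = 315 − 279 = 36.
Row 4: 36 + 99 + 48 + 72 + ? = 315, so (4,2) = 60.
The remaining cell in column 2 is (1,2) = 315 − 264 = 51.
Anti-diagonal: 57 + 66 + 60 + 69 + ? = 315, so (1,5) = 63.
From row 1, 315 − (87 + 51 + 75 + 63) gives (1,4) = 39.
Column 4 needs 315; the known cells sum to 234, so (5,4) = 81.
Using column 5: 63 + 54 + 72 + 30 + ? → (2,5) = 315 − 219 = 96.
Row 2 needs 315; the known cells sum to 282, so (2,3) = 33.
Row 5 needs 315; the known cells sum to 273, so (5,3) = 42.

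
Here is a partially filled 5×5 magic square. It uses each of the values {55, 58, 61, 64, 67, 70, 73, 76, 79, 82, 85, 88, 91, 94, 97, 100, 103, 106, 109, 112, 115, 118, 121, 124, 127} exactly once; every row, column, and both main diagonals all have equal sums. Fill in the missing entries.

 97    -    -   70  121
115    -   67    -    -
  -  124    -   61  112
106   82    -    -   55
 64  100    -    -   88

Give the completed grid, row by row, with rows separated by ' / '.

97 58 109 70 121 / 115 91 67 103 79 / 73 124 85 61 112 / 106 82 118 94 55 / 64 100 76 127 88

The 25 entries sum to 2275, so each line sums to 2275/5 = 455.
Column 1: 97 + 115 + 106 + 64 + ? = 455, so (3,1) = 73.
Column 5 must total 455; the given cells sum to 376, so (2,5) = 79.
Row 3: 73 + 124 + 61 + 112 + ? = 455, so (3,3) = 85.
The remaining cell in anti-diagonal is (2,4) = 455 − 352 = 103.
Row 2 must total 455; the given cells sum to 364, so (2,2) = 91.
Using column 2: 91 + 124 + 82 + 100 + ? → (1,2) = 455 − 397 = 58.
Main diagonal must total 455; the given cells sum to 361, so (4,4) = 94.
Row 1 needs 455; the known cells sum to 346, so (1,3) = 109.
From row 4, 455 − (106 + 82 + 94 + 55) gives (4,3) = 118.
Column 3 must total 455; the given cells sum to 379, so (5,3) = 76.
From column 4, 455 − (70 + 103 + 61 + 94) gives (5,4) = 127.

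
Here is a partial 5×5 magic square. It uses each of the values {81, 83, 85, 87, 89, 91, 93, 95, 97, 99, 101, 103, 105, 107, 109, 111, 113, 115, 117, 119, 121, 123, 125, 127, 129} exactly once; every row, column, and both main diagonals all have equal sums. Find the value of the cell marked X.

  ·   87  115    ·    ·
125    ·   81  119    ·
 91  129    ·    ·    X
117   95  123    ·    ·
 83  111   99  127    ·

113

The 25 entries sum to 2625, so each line sums to 2625/5 = 525.
From row 5, 525 − (83 + 111 + 99 + 127) gives (5,5) = 105.
Column 1 must total 525; the given cells sum to 416, so (1,1) = 109.
The remaining cell in column 2 is (2,2) = 525 − 422 = 103.
From column 3, 525 − (115 + 81 + 123 + 99) gives (3,3) = 107.
Main diagonal: 109 + 103 + 107 + 105 + ? = 525, so (4,4) = 101.
Anti-diagonal: 119 + 107 + 95 + 83 + ? = 525, so (1,5) = 121.
Row 1: 109 + 87 + 115 + 121 + ? = 525, so (1,4) = 93.
The remaining cell in row 2 is (2,5) = 525 − 428 = 97.
From row 4, 525 − (117 + 95 + 123 + 101) gives (4,5) = 89.
Column 4 must total 525; the given cells sum to 440, so (3,4) = 85.
Column 5: 121 + 97 + 89 + 105 + ? = 525, so (3,5) = 113.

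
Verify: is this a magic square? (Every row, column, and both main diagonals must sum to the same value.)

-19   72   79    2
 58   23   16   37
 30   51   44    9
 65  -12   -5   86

Row 1: -19 + 72 + 79 + 2 = 134.
Row 2: 58 + 23 + 16 + 37 = 134.
Row 3: 30 + 51 + 44 + 9 = 134.
Row 4: 65 + (-12) + (-5) + 86 = 134.
Column 1: -19 + 58 + 30 + 65 = 134.
Column 2: 72 + 23 + 51 + (-12) = 134.
Column 3: 79 + 16 + 44 + (-5) = 134.
Column 4: 2 + 37 + 9 + 86 = 134.
Main diagonal: -19 + 23 + 44 + 86 = 134.
Anti-diagonal: 2 + 16 + 51 + 65 = 134.
All lines sum to 134.

Yes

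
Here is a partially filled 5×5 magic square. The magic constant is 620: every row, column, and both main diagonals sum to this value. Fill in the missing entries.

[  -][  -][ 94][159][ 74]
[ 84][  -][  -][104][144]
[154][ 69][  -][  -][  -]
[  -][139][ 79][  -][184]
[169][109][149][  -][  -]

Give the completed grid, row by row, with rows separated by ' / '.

114 179 94 159 74 / 84 124 164 104 144 / 154 69 134 174 89 / 99 139 79 119 184 / 169 109 149 64 129

From anti-diagonal, 620 − (74 + 104 + 139 + 169) gives (3,3) = 134.
Using column 3: 94 + 134 + 79 + 149 + ? → (2,3) = 620 − 456 = 164.
Row 2: 84 + 164 + 104 + 144 + ? = 620, so (2,2) = 124.
From column 2, 620 − (124 + 69 + 139 + 109) gives (1,2) = 179.
From row 1, 620 − (179 + 94 + 159 + 74) gives (1,1) = 114.
From column 1, 620 − (114 + 84 + 154 + 169) gives (4,1) = 99.
Row 4: 99 + 139 + 79 + 184 + ? = 620, so (4,4) = 119.
Using main diagonal: 114 + 124 + 134 + 119 + ? → (5,5) = 620 − 491 = 129.
The remaining cell in row 5 is (5,4) = 620 − 556 = 64.
Column 4: 159 + 104 + 119 + 64 + ? = 620, so (3,4) = 174.
Column 5 must total 620; the given cells sum to 531, so (3,5) = 89.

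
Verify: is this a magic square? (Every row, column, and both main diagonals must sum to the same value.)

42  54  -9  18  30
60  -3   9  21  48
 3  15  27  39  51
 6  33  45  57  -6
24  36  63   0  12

Yes

Row 1: 42 + 54 + (-9) + 18 + 30 = 135.
Row 2: 60 + (-3) + 9 + 21 + 48 = 135.
Row 3: 3 + 15 + 27 + 39 + 51 = 135.
Row 4: 6 + 33 + 45 + 57 + (-6) = 135.
Row 5: 24 + 36 + 63 + 0 + 12 = 135.
Column 1: 42 + 60 + 3 + 6 + 24 = 135.
Column 2: 54 + (-3) + 15 + 33 + 36 = 135.
Column 3: -9 + 9 + 27 + 45 + 63 = 135.
Column 4: 18 + 21 + 39 + 57 + 0 = 135.
Column 5: 30 + 48 + 51 + (-6) + 12 = 135.
Main diagonal: 42 + (-3) + 27 + 57 + 12 = 135.
Anti-diagonal: 30 + 21 + 27 + 33 + 24 = 135.
All lines sum to 135.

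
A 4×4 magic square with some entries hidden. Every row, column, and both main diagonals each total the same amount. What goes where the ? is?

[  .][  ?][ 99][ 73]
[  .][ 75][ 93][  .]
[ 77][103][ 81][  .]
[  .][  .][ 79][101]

85

Column 3 is complete and sums to 352; that is the magic constant.
Row 3: 77 + 103 + 81 + ? = 352, so (3,4) = 91.
Using column 4: 73 + 91 + 101 + ? → (2,4) = 352 − 265 = 87.
Main diagonal: 75 + 81 + 101 + ? = 352, so (1,1) = 95.
Anti-diagonal needs 352; the known cells sum to 269, so (4,1) = 83.
Row 1: 95 + 99 + 73 + ? = 352, so (1,2) = 85.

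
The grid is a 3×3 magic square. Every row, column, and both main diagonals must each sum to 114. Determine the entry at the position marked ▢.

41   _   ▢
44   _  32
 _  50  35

47

From row 2, 114 − (44 + 32) gives (2,2) = 38.
Row 3 needs 114; the known cells sum to 85, so (3,1) = 29.
Column 2: 38 + 50 + ? = 114, so (1,2) = 26.
Using column 3: 32 + 35 + ? → (1,3) = 114 − 67 = 47.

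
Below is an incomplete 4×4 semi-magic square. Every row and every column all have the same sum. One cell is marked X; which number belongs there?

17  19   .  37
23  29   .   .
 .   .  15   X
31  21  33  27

13

Row 4 is complete and sums to 112; that is the magic constant.
The remaining cell in row 1 is (1,3) = 112 − 73 = 39.
Using column 1: 17 + 23 + 31 + ? → (3,1) = 112 − 71 = 41.
Column 2: 19 + 29 + 21 + ? = 112, so (3,2) = 43.
Column 3 needs 112; the known cells sum to 87, so (2,3) = 25.
From row 2, 112 − (23 + 29 + 25) gives (2,4) = 35.
Row 3 needs 112; the known cells sum to 99, so (3,4) = 13.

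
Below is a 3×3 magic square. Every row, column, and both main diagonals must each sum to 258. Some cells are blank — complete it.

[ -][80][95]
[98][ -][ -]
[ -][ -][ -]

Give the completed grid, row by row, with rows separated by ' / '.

Row 1 must total 258; the given cells sum to 175, so (1,1) = 83.
Column 1: 83 + 98 + ? = 258, so (3,1) = 77.
Using anti-diagonal: 95 + 77 + ? → (2,2) = 258 − 172 = 86.
From row 2, 258 − (98 + 86) gives (2,3) = 74.
Column 2: 80 + 86 + ? = 258, so (3,2) = 92.
Column 3: 95 + 74 + ? = 258, so (3,3) = 89.

83 80 95 / 98 86 74 / 77 92 89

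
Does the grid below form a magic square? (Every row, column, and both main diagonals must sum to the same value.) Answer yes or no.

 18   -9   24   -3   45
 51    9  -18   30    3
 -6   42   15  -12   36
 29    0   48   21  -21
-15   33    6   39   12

No — column 1 sums to 77 but column 5 sums to 75.

Row 1: 18 + (-9) + 24 + (-3) + 45 = 75.
Row 2: 51 + 9 + (-18) + 30 + 3 = 75.
Row 3: -6 + 42 + 15 + (-12) + 36 = 75.
Row 4: 29 + 0 + 48 + 21 + (-21) = 77.
Row 5: -15 + 33 + 6 + 39 + 12 = 75.
Column 1: 18 + 51 + (-6) + 29 + (-15) = 77.
Column 2: -9 + 9 + 42 + 0 + 33 = 75.
Column 3: 24 + (-18) + 15 + 48 + 6 = 75.
Column 4: -3 + 30 + (-12) + 21 + 39 = 75.
Column 5: 45 + 3 + 36 + (-21) + 12 = 75.
Main diagonal: 18 + 9 + 15 + 21 + 12 = 75.
Anti-diagonal: 45 + 30 + 15 + 0 + (-15) = 75.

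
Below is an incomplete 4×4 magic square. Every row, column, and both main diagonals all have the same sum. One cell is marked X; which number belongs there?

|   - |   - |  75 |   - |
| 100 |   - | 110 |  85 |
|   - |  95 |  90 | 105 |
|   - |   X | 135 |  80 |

Column 3 is complete and sums to 410; that is the magic constant.
The remaining cell in row 2 is (2,2) = 410 − 295 = 115.
The remaining cell in row 3 is (3,1) = 410 − 290 = 120.
Column 4 must total 410; the given cells sum to 270, so (1,4) = 140.
Main diagonal must total 410; the given cells sum to 285, so (1,1) = 125.
Using anti-diagonal: 140 + 110 + 95 + ? → (4,1) = 410 − 345 = 65.
Row 1 needs 410; the known cells sum to 340, so (1,2) = 70.
From row 4, 410 − (65 + 135 + 80) gives (4,2) = 130.

130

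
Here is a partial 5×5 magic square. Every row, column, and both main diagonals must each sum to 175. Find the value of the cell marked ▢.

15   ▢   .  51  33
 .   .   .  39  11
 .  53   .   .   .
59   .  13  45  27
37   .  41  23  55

47

From row 4, 175 − (59 + 13 + 45 + 27) gives (4,2) = 31.
Row 5 must total 175; the given cells sum to 156, so (5,2) = 19.
Column 4: 51 + 39 + 45 + 23 + ? = 175, so (3,4) = 17.
The remaining cell in column 5 is (3,5) = 175 − 126 = 49.
Anti-diagonal: 33 + 39 + 31 + 37 + ? = 175, so (3,3) = 35.
Using row 3: 53 + 35 + 17 + 49 + ? → (3,1) = 175 − 154 = 21.
Using column 1: 15 + 21 + 59 + 37 + ? → (2,1) = 175 − 132 = 43.
Main diagonal: 15 + 35 + 45 + 55 + ? = 175, so (2,2) = 25.
Row 2: 43 + 25 + 39 + 11 + ? = 175, so (2,3) = 57.
Using column 2: 25 + 53 + 31 + 19 + ? → (1,2) = 175 − 128 = 47.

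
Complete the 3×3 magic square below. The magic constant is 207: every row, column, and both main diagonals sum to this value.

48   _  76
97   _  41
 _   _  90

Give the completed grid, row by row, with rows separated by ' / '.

48 83 76 / 97 69 41 / 62 55 90

Row 1: 48 + 76 + ? = 207, so (1,2) = 83.
Using row 2: 97 + 41 + ? → (2,2) = 207 − 138 = 69.
Using column 1: 48 + 97 + ? → (3,1) = 207 − 145 = 62.
Column 2 needs 207; the known cells sum to 152, so (3,2) = 55.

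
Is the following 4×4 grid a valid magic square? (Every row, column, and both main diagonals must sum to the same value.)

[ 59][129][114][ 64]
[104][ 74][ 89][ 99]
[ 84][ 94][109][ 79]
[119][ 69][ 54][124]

Row 1: 59 + 129 + 114 + 64 = 366.
Row 2: 104 + 74 + 89 + 99 = 366.
Row 3: 84 + 94 + 109 + 79 = 366.
Row 4: 119 + 69 + 54 + 124 = 366.
Column 1: 59 + 104 + 84 + 119 = 366.
Column 2: 129 + 74 + 94 + 69 = 366.
Column 3: 114 + 89 + 109 + 54 = 366.
Column 4: 64 + 99 + 79 + 124 = 366.
Main diagonal: 59 + 74 + 109 + 124 = 366.
Anti-diagonal: 64 + 89 + 94 + 119 = 366.
All lines sum to 366.

Yes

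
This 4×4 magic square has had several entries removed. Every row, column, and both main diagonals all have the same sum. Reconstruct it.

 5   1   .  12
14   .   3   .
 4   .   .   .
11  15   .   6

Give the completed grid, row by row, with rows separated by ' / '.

Column 1 is already complete: 5 + 14 + 4 + 11 = 34, so that is the magic constant.
Row 1 needs 34; the known cells sum to 18, so (1,3) = 16.
Row 4 needs 34; the known cells sum to 32, so (4,3) = 2.
Column 3 needs 34; the known cells sum to 21, so (3,3) = 13.
Main diagonal must total 34; the given cells sum to 24, so (2,2) = 10.
The remaining cell in anti-diagonal is (3,2) = 34 − 26 = 8.
Row 2: 14 + 10 + 3 + ? = 34, so (2,4) = 7.
Row 3 must total 34; the given cells sum to 25, so (3,4) = 9.

5 1 16 12 / 14 10 3 7 / 4 8 13 9 / 11 15 2 6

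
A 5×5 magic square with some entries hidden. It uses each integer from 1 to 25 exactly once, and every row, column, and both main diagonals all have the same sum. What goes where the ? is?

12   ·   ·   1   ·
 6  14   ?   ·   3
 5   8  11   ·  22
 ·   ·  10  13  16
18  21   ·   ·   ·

The entries are 1 through 25, which sum to 325, so each line sums to 325/5 = 65.
Using row 3: 5 + 8 + 11 + 22 + ? → (3,4) = 65 − 46 = 19.
Using column 1: 12 + 6 + 5 + 18 + ? → (4,1) = 65 − 41 = 24.
Main diagonal: 12 + 14 + 11 + 13 + ? = 65, so (5,5) = 15.
Row 4 needs 65; the known cells sum to 63, so (4,2) = 2.
Column 2 needs 65; the known cells sum to 45, so (1,2) = 20.
Column 5 must total 65; the given cells sum to 56, so (1,5) = 9.
The remaining cell in anti-diagonal is (2,4) = 65 − 40 = 25.
Using row 1: 12 + 20 + 1 + 9 + ? → (1,3) = 65 − 42 = 23.
Row 2 must total 65; the given cells sum to 48, so (2,3) = 17.

17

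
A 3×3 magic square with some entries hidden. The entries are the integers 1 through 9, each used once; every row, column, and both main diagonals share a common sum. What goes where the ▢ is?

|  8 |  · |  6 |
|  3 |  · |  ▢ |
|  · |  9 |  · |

7

The entries are 1 through 9, which sum to 45, so each line sums to 45/3 = 15.
Row 1 must total 15; the given cells sum to 14, so (1,2) = 1.
Using column 1: 8 + 3 + ? → (3,1) = 15 − 11 = 4.
Column 2 must total 15; the given cells sum to 10, so (2,2) = 5.
Main diagonal needs 15; the known cells sum to 13, so (3,3) = 2.
Row 2: 3 + 5 + ? = 15, so (2,3) = 7.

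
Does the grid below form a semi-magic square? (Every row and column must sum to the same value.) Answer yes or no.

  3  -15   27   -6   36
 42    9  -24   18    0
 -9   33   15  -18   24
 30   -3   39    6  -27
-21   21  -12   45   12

Row 1: 3 + (-15) + 27 + (-6) + 36 = 45.
Row 2: 42 + 9 + (-24) + 18 + 0 = 45.
Row 3: -9 + 33 + 15 + (-18) + 24 = 45.
Row 4: 30 + (-3) + 39 + 6 + (-27) = 45.
Row 5: -21 + 21 + (-12) + 45 + 12 = 45.
Column 1: 3 + 42 + (-9) + 30 + (-21) = 45.
Column 2: -15 + 9 + 33 + (-3) + 21 = 45.
Column 3: 27 + (-24) + 15 + 39 + (-12) = 45.
Column 4: -6 + 18 + (-18) + 6 + 45 = 45.
Column 5: 36 + 0 + 24 + (-27) + 12 = 45.
All lines sum to 45.

Yes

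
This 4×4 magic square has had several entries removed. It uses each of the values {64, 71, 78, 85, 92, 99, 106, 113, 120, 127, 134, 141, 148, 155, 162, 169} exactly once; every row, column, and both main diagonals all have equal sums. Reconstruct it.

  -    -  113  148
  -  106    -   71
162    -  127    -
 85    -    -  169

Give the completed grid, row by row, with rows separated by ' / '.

The 16 entries sum to 1864, so each line sums to 1864/4 = 466.
Column 4: 148 + 71 + 169 + ? = 466, so (3,4) = 78.
Main diagonal needs 466; the known cells sum to 402, so (1,1) = 64.
The remaining cell in row 1 is (1,2) = 466 − 325 = 141.
From row 3, 466 − (162 + 127 + 78) gives (3,2) = 99.
From column 1, 466 − (64 + 162 + 85) gives (2,1) = 155.
The remaining cell in column 2 is (4,2) = 466 − 346 = 120.
From anti-diagonal, 466 − (148 + 99 + 85) gives (2,3) = 134.
Using row 4: 85 + 120 + 169 + ? → (4,3) = 466 − 374 = 92.

64 141 113 148 / 155 106 134 71 / 162 99 127 78 / 85 120 92 169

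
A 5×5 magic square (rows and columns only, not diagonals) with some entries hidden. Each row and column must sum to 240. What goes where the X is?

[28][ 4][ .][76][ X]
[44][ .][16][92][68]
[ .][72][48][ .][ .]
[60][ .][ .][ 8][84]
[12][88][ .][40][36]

Row 2 must total 240; the given cells sum to 220, so (2,2) = 20.
The remaining cell in row 5 is (5,3) = 240 − 176 = 64.
From column 1, 240 − (28 + 44 + 60 + 12) gives (3,1) = 96.
Column 2 must total 240; the given cells sum to 184, so (4,2) = 56.
Using column 4: 76 + 92 + 8 + 40 + ? → (3,4) = 240 − 216 = 24.
Row 3 needs 240; the known cells sum to 240, so (3,5) = 0.
From row 4, 240 − (60 + 56 + 8 + 84) gives (4,3) = 32.
Using column 3: 16 + 48 + 32 + 64 + ? → (1,3) = 240 − 160 = 80.
Column 5 must total 240; the given cells sum to 188, so (1,5) = 52.

52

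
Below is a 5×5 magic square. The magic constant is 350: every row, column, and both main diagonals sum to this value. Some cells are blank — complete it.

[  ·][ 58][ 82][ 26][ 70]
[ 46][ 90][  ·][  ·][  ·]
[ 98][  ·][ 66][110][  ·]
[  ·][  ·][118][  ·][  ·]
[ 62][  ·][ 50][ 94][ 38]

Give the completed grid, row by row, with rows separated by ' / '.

114 58 82 26 70 / 46 90 34 78 102 / 98 22 66 110 54 / 30 74 118 42 86 / 62 106 50 94 38

Row 1 must total 350; the given cells sum to 236, so (1,1) = 114.
Row 5 needs 350; the known cells sum to 244, so (5,2) = 106.
Using column 1: 114 + 46 + 98 + 62 + ? → (4,1) = 350 − 320 = 30.
Column 3 needs 350; the known cells sum to 316, so (2,3) = 34.
Main diagonal: 114 + 90 + 66 + 38 + ? = 350, so (4,4) = 42.
Column 4 must total 350; the given cells sum to 272, so (2,4) = 78.
The remaining cell in anti-diagonal is (4,2) = 350 − 276 = 74.
The remaining cell in row 2 is (2,5) = 350 − 248 = 102.
Using row 4: 30 + 74 + 118 + 42 + ? → (4,5) = 350 − 264 = 86.
Using column 2: 58 + 90 + 74 + 106 + ? → (3,2) = 350 − 328 = 22.
From column 5, 350 − (70 + 102 + 86 + 38) gives (3,5) = 54.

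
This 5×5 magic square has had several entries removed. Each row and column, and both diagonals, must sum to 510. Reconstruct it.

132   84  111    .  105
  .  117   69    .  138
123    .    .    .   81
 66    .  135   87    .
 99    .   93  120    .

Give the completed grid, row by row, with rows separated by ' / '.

132 84 111 78 105 / 90 117 69 96 138 / 123 75 102 129 81 / 66 108 135 87 114 / 99 126 93 120 72

Row 1 needs 510; the known cells sum to 432, so (1,4) = 78.
Column 1 must total 510; the given cells sum to 420, so (2,1) = 90.
Column 3: 111 + 69 + 135 + 93 + ? = 510, so (3,3) = 102.
Using main diagonal: 132 + 117 + 102 + 87 + ? → (5,5) = 510 − 438 = 72.
Row 2 needs 510; the known cells sum to 414, so (2,4) = 96.
Row 5 needs 510; the known cells sum to 384, so (5,2) = 126.
The remaining cell in column 4 is (3,4) = 510 − 381 = 129.
From column 5, 510 − (105 + 138 + 81 + 72) gives (4,5) = 114.
The remaining cell in anti-diagonal is (4,2) = 510 − 402 = 108.
The remaining cell in row 3 is (3,2) = 510 − 435 = 75.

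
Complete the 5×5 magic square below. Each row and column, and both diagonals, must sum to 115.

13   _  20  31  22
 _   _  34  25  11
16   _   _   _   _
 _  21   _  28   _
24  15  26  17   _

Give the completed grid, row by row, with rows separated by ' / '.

13 29 20 31 22 / 27 18 34 25 11 / 16 32 23 14 30 / 35 21 12 28 19 / 24 15 26 17 33

Row 1: 13 + 20 + 31 + 22 + ? = 115, so (1,2) = 29.
Row 5: 24 + 15 + 26 + 17 + ? = 115, so (5,5) = 33.
Using column 4: 31 + 25 + 28 + 17 + ? → (3,4) = 115 − 101 = 14.
Anti-diagonal needs 115; the known cells sum to 92, so (3,3) = 23.
From column 3, 115 − (20 + 34 + 23 + 26) gives (4,3) = 12.
Main diagonal: 13 + 23 + 28 + 33 + ? = 115, so (2,2) = 18.
Using row 2: 18 + 34 + 25 + 11 + ? → (2,1) = 115 − 88 = 27.
The remaining cell in column 1 is (4,1) = 115 − 80 = 35.
Column 2: 29 + 18 + 21 + 15 + ? = 115, so (3,2) = 32.
The remaining cell in row 3 is (3,5) = 115 − 85 = 30.
The remaining cell in row 4 is (4,5) = 115 − 96 = 19.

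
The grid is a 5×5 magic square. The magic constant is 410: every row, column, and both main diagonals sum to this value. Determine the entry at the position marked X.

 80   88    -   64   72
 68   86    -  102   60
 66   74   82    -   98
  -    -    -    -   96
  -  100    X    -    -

58

Row 1 needs 410; the known cells sum to 304, so (1,3) = 106.
Row 2 needs 410; the known cells sum to 316, so (2,3) = 94.
Row 3: 66 + 74 + 82 + 98 + ? = 410, so (3,4) = 90.
Column 2: 88 + 86 + 74 + 100 + ? = 410, so (4,2) = 62.
From column 5, 410 − (72 + 60 + 98 + 96) gives (5,5) = 84.
Using main diagonal: 80 + 86 + 82 + 84 + ? → (4,4) = 410 − 332 = 78.
From anti-diagonal, 410 − (72 + 102 + 82 + 62) gives (5,1) = 92.
Using column 1: 80 + 68 + 66 + 92 + ? → (4,1) = 410 − 306 = 104.
From column 4, 410 − (64 + 102 + 90 + 78) gives (5,4) = 76.
Row 4 needs 410; the known cells sum to 340, so (4,3) = 70.
Row 5 needs 410; the known cells sum to 352, so (5,3) = 58.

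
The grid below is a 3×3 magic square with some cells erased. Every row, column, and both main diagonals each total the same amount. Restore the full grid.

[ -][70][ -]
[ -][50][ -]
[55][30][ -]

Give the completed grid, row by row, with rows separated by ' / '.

Column 2 is already complete: 70 + 50 + 30 = 150, so that is the magic constant.
Using row 3: 55 + 30 + ? → (3,3) = 150 − 85 = 65.
Main diagonal needs 150; the known cells sum to 115, so (1,1) = 35.
Anti-diagonal needs 150; the known cells sum to 105, so (1,3) = 45.
Using column 1: 35 + 55 + ? → (2,1) = 150 − 90 = 60.
Using column 3: 45 + 65 + ? → (2,3) = 150 − 110 = 40.

35 70 45 / 60 50 40 / 55 30 65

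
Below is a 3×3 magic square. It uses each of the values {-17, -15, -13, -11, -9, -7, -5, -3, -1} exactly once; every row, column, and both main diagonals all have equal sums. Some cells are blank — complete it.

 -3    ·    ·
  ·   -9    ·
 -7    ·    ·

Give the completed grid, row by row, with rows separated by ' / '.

The 9 entries sum to -81, so each line sums to -81/3 = -27.
Column 1: -3 + (-7) + ? = -27, so (2,1) = -17.
Main diagonal needs -27; the known cells sum to -12, so (3,3) = -15.
From anti-diagonal, -27 − (-9 + (-7)) gives (1,3) = -11.
The remaining cell in row 1 is (1,2) = -27 − (-14) = -13.
Using row 2: -17 + (-9) + ? → (2,3) = -27 − (-26) = -1.
Row 3 needs -27; the known cells sum to -22, so (3,2) = -5.

-3 -13 -11 / -17 -9 -1 / -7 -5 -15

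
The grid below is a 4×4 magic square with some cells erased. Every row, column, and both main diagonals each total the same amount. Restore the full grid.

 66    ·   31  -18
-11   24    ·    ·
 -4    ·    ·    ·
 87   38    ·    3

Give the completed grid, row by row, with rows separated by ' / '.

Column 1 is already complete: 66 + -11 + -4 + 87 = 138, so that is the magic constant.
The remaining cell in row 1 is (1,2) = 138 − 79 = 59.
Using row 4: 87 + 38 + 3 + ? → (4,3) = 138 − 128 = 10.
The remaining cell in column 2 is (3,2) = 138 − 121 = 17.
Using main diagonal: 66 + 24 + 3 + ? → (3,3) = 138 − 93 = 45.
The remaining cell in anti-diagonal is (2,3) = 138 − 86 = 52.
Row 2 must total 138; the given cells sum to 65, so (2,4) = 73.
From row 3, 138 − (-4 + 17 + 45) gives (3,4) = 80.

66 59 31 -18 / -11 24 52 73 / -4 17 45 80 / 87 38 10 3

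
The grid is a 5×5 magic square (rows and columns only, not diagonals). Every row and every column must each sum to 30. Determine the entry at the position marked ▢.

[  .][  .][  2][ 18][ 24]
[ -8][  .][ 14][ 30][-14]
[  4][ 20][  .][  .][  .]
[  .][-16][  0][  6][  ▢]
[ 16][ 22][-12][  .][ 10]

12

From row 2, 30 − (-8 + 14 + 30 + (-14)) gives (2,2) = 8.
Row 5 must total 30; the given cells sum to 36, so (5,4) = -6.
Using column 2: 8 + 20 + (-16) + 22 + ? → (1,2) = 30 − 34 = -4.
Column 3 needs 30; the known cells sum to 4, so (3,3) = 26.
Column 4 needs 30; the known cells sum to 48, so (3,4) = -18.
The remaining cell in row 1 is (1,1) = 30 − 40 = -10.
Row 3: 4 + 20 + 26 + (-18) + ? = 30, so (3,5) = -2.
Using column 1: -10 + (-8) + 4 + 16 + ? → (4,1) = 30 − 2 = 28.
Using column 5: 24 + (-14) + (-2) + 10 + ? → (4,5) = 30 − 18 = 12.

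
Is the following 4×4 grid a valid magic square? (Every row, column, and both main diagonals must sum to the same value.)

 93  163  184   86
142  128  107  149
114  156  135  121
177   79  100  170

Yes

Row 1: 93 + 163 + 184 + 86 = 526.
Row 2: 142 + 128 + 107 + 149 = 526.
Row 3: 114 + 156 + 135 + 121 = 526.
Row 4: 177 + 79 + 100 + 170 = 526.
Column 1: 93 + 142 + 114 + 177 = 526.
Column 2: 163 + 128 + 156 + 79 = 526.
Column 3: 184 + 107 + 135 + 100 = 526.
Column 4: 86 + 149 + 121 + 170 = 526.
Main diagonal: 93 + 128 + 135 + 170 = 526.
Anti-diagonal: 86 + 107 + 156 + 177 = 526.
All lines sum to 526.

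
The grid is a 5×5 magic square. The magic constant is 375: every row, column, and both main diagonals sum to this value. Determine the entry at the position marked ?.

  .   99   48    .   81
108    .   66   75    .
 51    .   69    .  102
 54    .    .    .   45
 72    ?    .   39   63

Column 1 must total 375; the given cells sum to 285, so (1,1) = 90.
Column 5 needs 375; the known cells sum to 291, so (2,5) = 84.
Anti-diagonal needs 375; the known cells sum to 297, so (4,2) = 78.
From row 1, 375 − (90 + 99 + 48 + 81) gives (1,4) = 57.
Row 2 needs 375; the known cells sum to 333, so (2,2) = 42.
Using main diagonal: 90 + 42 + 69 + 63 + ? → (4,4) = 375 − 264 = 111.
From row 4, 375 − (54 + 78 + 111 + 45) gives (4,3) = 87.
From column 3, 375 − (48 + 66 + 69 + 87) gives (5,3) = 105.
The remaining cell in column 4 is (3,4) = 375 − 282 = 93.
Row 3 needs 375; the known cells sum to 315, so (3,2) = 60.
Row 5: 72 + 105 + 39 + 63 + ? = 375, so (5,2) = 96.

96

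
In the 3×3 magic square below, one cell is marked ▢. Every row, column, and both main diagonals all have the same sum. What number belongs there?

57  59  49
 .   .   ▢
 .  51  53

63

Row 1 is complete and sums to 165; that is the magic constant.
From row 3, 165 − (51 + 53) gives (3,1) = 61.
From column 1, 165 − (57 + 61) gives (2,1) = 47.
Column 2: 59 + 51 + ? = 165, so (2,2) = 55.
Column 3: 49 + 53 + ? = 165, so (2,3) = 63.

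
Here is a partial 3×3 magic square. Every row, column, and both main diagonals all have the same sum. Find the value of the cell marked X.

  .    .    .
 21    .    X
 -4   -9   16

Row 3 is complete and sums to 3; that is the magic constant.
The remaining cell in column 1 is (1,1) = 3 − 17 = -14.
Main diagonal must total 3; the given cells sum to 2, so (2,2) = 1.
Using anti-diagonal: 1 + (-4) + ? → (1,3) = 3 − (-3) = 6.
Row 1: -14 + 6 + ? = 3, so (1,2) = 11.
Row 2 must total 3; the given cells sum to 22, so (2,3) = -19.

-19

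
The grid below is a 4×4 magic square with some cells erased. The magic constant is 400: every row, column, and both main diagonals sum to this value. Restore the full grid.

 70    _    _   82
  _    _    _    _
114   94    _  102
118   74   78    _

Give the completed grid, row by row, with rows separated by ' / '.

From row 3, 400 − (114 + 94 + 102) gives (3,3) = 90.
Row 4 must total 400; the given cells sum to 270, so (4,4) = 130.
Using column 1: 70 + 114 + 118 + ? → (2,1) = 400 − 302 = 98.
Column 4 must total 400; the given cells sum to 314, so (2,4) = 86.
The remaining cell in main diagonal is (2,2) = 400 − 290 = 110.
Anti-diagonal: 82 + 94 + 118 + ? = 400, so (2,3) = 106.
Column 2 must total 400; the given cells sum to 278, so (1,2) = 122.
Column 3 must total 400; the given cells sum to 274, so (1,3) = 126.

70 122 126 82 / 98 110 106 86 / 114 94 90 102 / 118 74 78 130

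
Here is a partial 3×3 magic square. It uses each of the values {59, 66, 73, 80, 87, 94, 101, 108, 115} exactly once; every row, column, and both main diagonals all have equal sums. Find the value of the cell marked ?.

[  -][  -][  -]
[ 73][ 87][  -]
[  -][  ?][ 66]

115

The 9 entries sum to 783, so each line sums to 783/3 = 261.
Row 2 needs 261; the known cells sum to 160, so (2,3) = 101.
Column 3 must total 261; the given cells sum to 167, so (1,3) = 94.
From main diagonal, 261 − (87 + 66) gives (1,1) = 108.
From anti-diagonal, 261 − (94 + 87) gives (3,1) = 80.
Row 1 needs 261; the known cells sum to 202, so (1,2) = 59.
The remaining cell in row 3 is (3,2) = 261 − 146 = 115.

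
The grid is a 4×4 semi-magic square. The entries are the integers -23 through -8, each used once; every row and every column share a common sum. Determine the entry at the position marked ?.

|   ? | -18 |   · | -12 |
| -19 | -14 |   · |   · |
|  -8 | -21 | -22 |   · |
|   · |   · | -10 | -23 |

-15

The entries are -23 through -8, which sum to -248, so each line sums to -248/4 = -62.
Row 3 must total -62; the given cells sum to -51, so (3,4) = -11.
Column 2: -18 + (-14) + (-21) + ? = -62, so (4,2) = -9.
Column 4 needs -62; the known cells sum to -46, so (2,4) = -16.
From row 2, -62 − (-19 + (-14) + (-16)) gives (2,3) = -13.
Row 4 needs -62; the known cells sum to -42, so (4,1) = -20.
The remaining cell in column 1 is (1,1) = -62 − (-47) = -15.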